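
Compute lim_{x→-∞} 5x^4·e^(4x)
This is a 0·∞ indeterminate form at x → -∞.
Rewrite the product as 5x^4 / e^(-4x) (an ∞/∞ form) and apply L'Hôpital, or use the standard hierarchy e^(4|x|) ≫ |x^4| as x → -∞.
The indeterminate product → 0, so the limit = 0.

Final answer: 0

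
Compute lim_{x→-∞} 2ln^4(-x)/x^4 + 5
The quotient is an ∞/∞ indeterminate form as x → -∞.
Compare growth rates of the dominant terms (exponentials ≫ polynomials ≫ logarithms), or apply L'Hôpital's rule; the quotient → 0.
Adding the constant: 0 + 5 = 5. Limit = 5.

Final answer: 5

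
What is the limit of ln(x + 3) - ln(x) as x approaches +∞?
This is an ∞ − ∞ indeterminate form.
Combine the logarithms: ln(x+3) − ln(x) = ln((x+3)/(x)) = ln(1 + 3/(x)) → ln(1) = 0.
Limit = 0.

Final answer: 0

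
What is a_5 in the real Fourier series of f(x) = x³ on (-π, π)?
a_5 = (1/π) ∫_{-π}^{π} f(x)·cos(5x) dx.
Evaluate the integral (use parity and integration by parts as needed): a_5 = 0.

Final answer: 0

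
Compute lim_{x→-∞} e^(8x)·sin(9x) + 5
Evaluate the dominant behaviour as x → -∞; each term tends to a finite value or vanishes.
Limit = 5.

Final answer: 5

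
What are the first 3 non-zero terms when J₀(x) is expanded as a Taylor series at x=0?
x^4/64 - x^2/4 + 1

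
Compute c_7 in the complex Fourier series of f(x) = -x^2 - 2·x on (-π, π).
Compute the real Fourier coefficients first: a_7 = 4/49, b_7 = -4/7.
Then c_7 = (a_7 − i·b_7)/2 = 2/49 + 2·i/7.

Final answer: 2/49 + 2·i/7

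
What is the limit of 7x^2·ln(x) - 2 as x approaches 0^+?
The product is a 0·∞ indeterminate form at x → 0⁺.
Rewrite the product as 7·ln(x) / x^(-2) and apply L'Hôpital, or use the standard hierarchy x^(-2) ≫ |ln x| as x → 0⁺.
The indeterminate product → 0, so the limit = -2.

Final answer: -2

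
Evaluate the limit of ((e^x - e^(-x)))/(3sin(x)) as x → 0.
Both numerator and denominator → 0 as x → 0; this is a 0/0 indeterminate form.
Expand each to leading order near x = 0: numerator ~ 2·x, denominator ~ 3·x.
The limit of the ratio is 2/3.

Final answer: 2/3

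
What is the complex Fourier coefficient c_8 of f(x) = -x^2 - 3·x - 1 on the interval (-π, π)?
Compute the real Fourier coefficients first: a_8 = -1/16, b_8 = 3/4.
Then c_8 = (a_8 − i·b_8)/2 = -1/32 - 3·i/8.

Final answer: -1/32 - 3·i/8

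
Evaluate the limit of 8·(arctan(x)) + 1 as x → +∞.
Evaluate the dominant behaviour as x → +∞; each term tends to a finite value or vanishes.
Limit = 1 + 4·π.

Final answer: 1 + 4·π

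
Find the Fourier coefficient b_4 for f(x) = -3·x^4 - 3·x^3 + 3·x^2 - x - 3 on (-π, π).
b_4 = (1/π) ∫_{-π}^{π} f(x)·sin(4x) dx.
Evaluate the integral (use parity and integration by parts as needed): b_4 = -1/16 + 3·π^2/2.

Final answer: -1/16 + 3·π^2/2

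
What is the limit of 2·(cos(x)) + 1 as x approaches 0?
Direct substitution at x = 0 gives 3.

Final answer: 3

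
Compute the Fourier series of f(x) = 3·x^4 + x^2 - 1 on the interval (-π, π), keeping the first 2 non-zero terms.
(140 - 24·π^2)·cos(x) - 1 + π^2/3 + 3·π^4/5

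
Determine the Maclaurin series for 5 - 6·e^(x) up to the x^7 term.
-x^7/840 - x^6/120 - x^5/20 - x^4/4 - x^3 - 3·x^2 - 6·x - 1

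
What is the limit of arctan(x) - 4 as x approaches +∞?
Evaluate the dominant behaviour as x → +∞; each term tends to a finite value or vanishes.
Limit = -4 + π/2.

Final answer: -4 + π/2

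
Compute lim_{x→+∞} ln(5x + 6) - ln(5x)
This is an ∞ − ∞ indeterminate form.
Combine the logarithms: ln(5x+6) − ln(5x) = ln((5x+6)/(5x)) = ln(1 + 6/(5x)) → ln(1) = 0.
Limit = 0.

Final answer: 0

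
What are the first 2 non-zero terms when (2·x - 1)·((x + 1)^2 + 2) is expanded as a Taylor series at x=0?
4·x - 3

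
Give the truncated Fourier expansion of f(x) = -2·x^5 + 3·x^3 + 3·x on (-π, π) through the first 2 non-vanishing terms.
(-510 - 4·π^4 + 86·π^2)·sin(x) + (-13·π^2 + 33/2 + 2·π^4)·sin(2·x)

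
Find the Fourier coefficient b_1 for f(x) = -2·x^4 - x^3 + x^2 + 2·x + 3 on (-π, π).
b_1 = (1/π) ∫_{-π}^{π} f(x)·sin(1x) dx.
Evaluate the integral (use parity and integration by parts as needed): b_1 = 16 - 2·π^2.

Final answer: 16 - 2·π^2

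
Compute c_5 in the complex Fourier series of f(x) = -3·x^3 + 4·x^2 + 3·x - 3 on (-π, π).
Compute the real Fourier coefficients first: a_5 = -16/25, b_5 = 186/125 - 6·π^2/5.
Then c_5 = (a_5 − i·b_5)/2 = -8/25 - 93·i/125 + 3·i·π^2/5.

Final answer: -8/25 - 93·i/125 + 3·i·π^2/5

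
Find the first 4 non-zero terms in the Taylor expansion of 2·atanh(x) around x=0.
2·x^7/7 + 2·x^5/5 + 2·x^3/3 + 2·x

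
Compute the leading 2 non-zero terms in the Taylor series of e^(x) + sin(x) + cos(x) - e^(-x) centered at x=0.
3·x + 1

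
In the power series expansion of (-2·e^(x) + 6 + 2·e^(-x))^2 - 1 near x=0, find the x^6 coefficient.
Expand to order 6: (-2·e^(x) + 6 + 2·e^(-x))^2 - 1 = 32·x^6/45 - 2·x^5/5 + 16·x^4/3 - 8·x^3 + 16·x^2 - 48·x + 35 + O(x^7).
The coefficient of x^6 is 32/45.

Final answer: 32/45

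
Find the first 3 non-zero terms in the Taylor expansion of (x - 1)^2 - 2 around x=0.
x^2 - 2·x - 1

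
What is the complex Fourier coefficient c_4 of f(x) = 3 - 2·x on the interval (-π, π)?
Compute the real Fourier coefficients first: a_4 = 0, b_4 = 1.
Then c_4 = (a_4 − i·b_4)/2 = -i/2.

Final answer: -i/2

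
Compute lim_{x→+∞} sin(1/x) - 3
Evaluate the dominant behaviour as x → +∞; each term tends to a finite value or vanishes.
Limit = -3.

Final answer: -3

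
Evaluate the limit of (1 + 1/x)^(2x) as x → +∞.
As x → +∞: write (1 + 1/x)^(2x) = ((1 + 1/x)^x)^2 → (e^1)^2 = e^2.
Limit = e^(2).

Final answer: e^(2)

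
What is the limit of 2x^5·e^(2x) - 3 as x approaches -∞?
The product is a 0·∞ indeterminate form at x → -∞.
Rewrite the product as 2x^5 / e^(-2x) (an ∞/∞ form) and apply L'Hôpital, or use the standard hierarchy e^(2|x|) ≫ |x^5| as x → -∞.
The indeterminate product → 0, so the limit = -3.

Final answer: -3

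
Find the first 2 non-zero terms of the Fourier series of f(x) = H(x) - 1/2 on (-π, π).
2·sin(x)/π + 2·sin(3·x)/(3·π)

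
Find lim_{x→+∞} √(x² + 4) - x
This is an ∞ − ∞ indeterminate form.
Multiply and divide by the conjugate √(x²+4) + x; the x² terms cancel, leaving 4/(√(x²+4)+x) → 0.
Limit = 0.

Final answer: 0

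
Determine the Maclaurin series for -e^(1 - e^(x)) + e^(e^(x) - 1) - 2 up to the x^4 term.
7·x^4/12 + 2·x^3/3 + x^2 + 2·x - 2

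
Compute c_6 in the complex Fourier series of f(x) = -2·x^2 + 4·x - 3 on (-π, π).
Compute the real Fourier coefficients first: a_6 = -2/9, b_6 = -4/3.
Then c_6 = (a_6 − i·b_6)/2 = -1/9 + 2·i/3.

Final answer: -1/9 + 2·i/3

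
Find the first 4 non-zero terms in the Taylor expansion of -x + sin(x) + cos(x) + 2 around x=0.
x^4/24 - x^3/6 - x^2/2 + 3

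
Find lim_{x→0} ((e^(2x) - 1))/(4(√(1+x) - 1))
Both numerator and denominator → 0 as x → 0; this is a 0/0 indeterminate form.
Expand each to leading order near x = 0: numerator ~ 2·x, denominator ~ 2·x.
The limit of the ratio is 1.

Final answer: 1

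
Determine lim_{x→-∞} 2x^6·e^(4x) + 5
The product is a 0·∞ indeterminate form at x → -∞.
Rewrite the product as 2x^6 / e^(-4x) (an ∞/∞ form) and apply L'Hôpital, or use the standard hierarchy e^(4|x|) ≫ |x^6| as x → -∞.
The indeterminate product → 0, so the limit = 5.

Final answer: 5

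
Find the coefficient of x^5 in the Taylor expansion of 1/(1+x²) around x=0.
Expand to order 5: 1/(1+x²) = x^4 - x^2 + 1 + O(x^6).
The coefficient of x^5 is 0.

Final answer: 0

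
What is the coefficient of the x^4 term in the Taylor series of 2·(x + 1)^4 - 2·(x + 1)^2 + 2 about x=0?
Expand to order 4: 2·(x + 1)^4 - 2·(x + 1)^2 + 2 = 2·x^4 + 8·x^3 + 10·x^2 + 4·x + 2 + O(x^5).
The coefficient of x^4 is 2.

Final answer: 2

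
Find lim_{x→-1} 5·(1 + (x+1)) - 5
Direct substitution at x = -1 gives 0.

Final answer: 0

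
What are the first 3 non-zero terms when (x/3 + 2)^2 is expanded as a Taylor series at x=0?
x^2/9 + 4·x/3 + 4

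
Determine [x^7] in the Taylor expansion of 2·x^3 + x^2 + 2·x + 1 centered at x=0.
Expand to order 7: 2·x^3 + x^2 + 2·x + 1 = 2·x^3 + x^2 + 2·x + 1 + O(x^8).
The coefficient of x^7 is 0.

Final answer: 0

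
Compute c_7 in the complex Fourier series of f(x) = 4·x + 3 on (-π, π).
Compute the real Fourier coefficients first: a_7 = 0, b_7 = 8/7.
Then c_7 = (a_7 − i·b_7)/2 = -4·i/7.

Final answer: -4·i/7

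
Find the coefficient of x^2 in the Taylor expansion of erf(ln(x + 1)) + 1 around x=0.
Expand to order 2: erf(ln(x + 1)) + 1 = -x^2/√(π) + 2·x/√(π) + 1 + O(x^3).
The coefficient of x^2 is -1/√(π).

Final answer: -1/√(π)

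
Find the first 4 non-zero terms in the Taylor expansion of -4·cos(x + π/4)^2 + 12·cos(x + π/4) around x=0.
x^3·(-8/3 + √(2)) - 3·√(2)·x^2 + x·(4 - 6·√(2)) - 2 + 6·√(2)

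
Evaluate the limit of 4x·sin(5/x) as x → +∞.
As x → +∞: let u = 5/x → 0⁺; then 4·x·sin(5/x) = 4·5·sin(u)/u → 4·5·1 = 20.
Limit = 20.

Final answer: 20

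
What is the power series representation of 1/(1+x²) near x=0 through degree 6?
-x^6 + x^4 - x^2 + 1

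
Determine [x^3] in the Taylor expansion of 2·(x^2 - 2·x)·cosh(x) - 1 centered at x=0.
Expand to order 3: 2·(x^2 - 2·x)·cosh(x) - 1 = -2·x^3 + 2·x^2 - 4·x - 1 + O(x^4).
The coefficient of x^3 is -2.

Final answer: -2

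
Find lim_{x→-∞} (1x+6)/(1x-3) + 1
Evaluate the dominant behaviour as x → -∞; each term tends to a finite value or vanishes.
Limit = 2.

Final answer: 2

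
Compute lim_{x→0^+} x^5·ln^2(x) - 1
The product is a 0·∞ indeterminate form at x → 0⁺.
Rewrite the product as ln^2(x) / x^(-5) and apply L'Hôpital, or use the standard hierarchy x^(-5) ≫ |ln x|^2 as x → 0⁺.
The indeterminate product → 0, so the limit = -1.

Final answer: -1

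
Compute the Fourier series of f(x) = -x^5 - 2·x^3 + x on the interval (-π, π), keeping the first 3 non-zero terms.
(-214 - 2·π^4 + 36·π^2)·sin(x) + (-3·π^2 + 7/2 + π^4)·sin(2·x) + (-2·π^4/3 + 46/81 + 4·π^2/27)·sin(3·x)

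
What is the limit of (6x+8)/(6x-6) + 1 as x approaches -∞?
Evaluate the dominant behaviour as x → -∞; each term tends to a finite value or vanishes.
Limit = 2.

Final answer: 2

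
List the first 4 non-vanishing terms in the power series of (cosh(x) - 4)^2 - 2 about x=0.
x^8/336 + x^6/30 - 3·x^2 + 7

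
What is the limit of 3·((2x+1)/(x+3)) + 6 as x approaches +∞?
Evaluate the dominant behaviour as x → +∞; each term tends to a finite value or vanishes.
Limit = 12.

Final answer: 12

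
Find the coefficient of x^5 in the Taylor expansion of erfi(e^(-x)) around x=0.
Expand to order 5: erfi(e^(-x)) = -457·e·x^5/(60·√(π)) + 71·e·x^4/(12·√(π)) - 13·e·x^3/(3·√(π)) + 3·e·x^2/√(π) - 2·e·x/√(π) + erfi(1) + O(x^6).
The coefficient of x^5 is -457·e/(60·√(π)).

Final answer: -457·e/(60·√(π))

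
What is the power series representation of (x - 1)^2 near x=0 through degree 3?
x^2 - 2·x + 1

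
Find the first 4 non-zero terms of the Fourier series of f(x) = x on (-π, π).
2·sin(x) - sin(2·x) + 2·sin(3·x)/3 - sin(4·x)/2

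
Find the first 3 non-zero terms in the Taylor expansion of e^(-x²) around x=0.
x^4/2 - x^2 + 1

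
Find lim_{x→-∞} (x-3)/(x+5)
Evaluate the dominant behaviour as x → -∞; each term tends to a finite value or vanishes.
Limit = 1.

Final answer: 1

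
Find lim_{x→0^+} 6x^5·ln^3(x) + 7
The product is a 0·∞ indeterminate form at x → 0⁺.
Rewrite the product as 6·ln^3(x) / x^(-5) and apply L'Hôpital, or use the standard hierarchy x^(-5) ≫ |ln x|^3 as x → 0⁺.
The indeterminate product → 0, so the limit = 7.

Final answer: 7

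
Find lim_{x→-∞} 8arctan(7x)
Evaluate the dominant behaviour as x → -∞; each term tends to a finite value or vanishes.
Limit = -4·π.

Final answer: -4·π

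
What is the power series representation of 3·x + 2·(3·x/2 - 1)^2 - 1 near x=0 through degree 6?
9·x^2/2 - 3·x + 1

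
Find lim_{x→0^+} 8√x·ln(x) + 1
The product is a 0·∞ indeterminate form at x → 0⁺.
Rewrite the product as 8·ln(x) / x^(-1/2) and apply L'Hôpital, or use the standard hierarchy x^(-1/2) ≫ |ln x| as x → 0⁺.
The indeterminate product → 0, so the limit = 1.

Final answer: 1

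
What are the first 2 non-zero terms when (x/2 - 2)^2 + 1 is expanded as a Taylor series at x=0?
5 - 2·x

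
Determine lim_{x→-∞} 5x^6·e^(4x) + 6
The product is a 0·∞ indeterminate form at x → -∞.
Rewrite the product as 5x^6 / e^(-4x) (an ∞/∞ form) and apply L'Hôpital, or use the standard hierarchy e^(4|x|) ≫ |x^6| as x → -∞.
The indeterminate product → 0, so the limit = 6.

Final answer: 6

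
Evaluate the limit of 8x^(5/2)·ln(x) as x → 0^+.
This is a 0·∞ indeterminate form at x → 0⁺.
Rewrite the product as 8·ln(x) / x^(-5/2) and apply L'Hôpital, or use the standard hierarchy x^(-5/2) ≫ |ln x| as x → 0⁺.
The indeterminate product → 0, so the limit = 0.

Final answer: 0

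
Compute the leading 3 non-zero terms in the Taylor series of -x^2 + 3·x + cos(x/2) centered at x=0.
-9·x^2/8 + 3·x + 1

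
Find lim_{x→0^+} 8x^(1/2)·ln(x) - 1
The product is a 0·∞ indeterminate form at x → 0⁺.
Rewrite the product as 8·ln(x) / x^(-1/2) and apply L'Hôpital, or use the standard hierarchy x^(-1/2) ≫ |ln x| as x → 0⁺.
The indeterminate product → 0, so the limit = -1.

Final answer: -1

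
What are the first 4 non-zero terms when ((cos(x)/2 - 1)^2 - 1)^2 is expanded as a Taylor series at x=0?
-23·x^8/5376 + 17·x^6/480 - 3·x^2/8 + 9/16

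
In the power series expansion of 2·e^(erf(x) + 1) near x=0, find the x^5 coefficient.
Expand to order 5: 2·e^(erf(x) + 1) = x^5·(-8·e/(3·π^(3/2)) + 8·e/(15·π^(5/2)) + 2·e/(5·√(π))) + x^4·(-8·e/(3·π) + 4·e/(3·π^2)) + x^3·(-4·e/(3·√(π)) + 8·e/(3·π^(3/2))) + 4·e·x^2/π + 4·e·x/√(π) + 2·e + O(x^6).
The coefficient of x^5 is -8·e/(3·π^(3/2)) + 8·e/(15·π^(5/2)) + 2·e/(5·√(π)).

Final answer: -8·e/(3·π^(3/2)) + 8·e/(15·π^(5/2)) + 2·e/(5·√(π))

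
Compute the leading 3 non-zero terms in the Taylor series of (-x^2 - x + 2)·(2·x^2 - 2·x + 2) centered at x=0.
4·x^2 - 6·x + 4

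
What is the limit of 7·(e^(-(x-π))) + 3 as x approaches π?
Direct substitution at x = π gives 10.

Final answer: 10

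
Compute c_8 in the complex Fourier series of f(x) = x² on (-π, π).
Compute the real Fourier coefficients first: a_8 = 1/16, b_8 = 0.
Then c_8 = (a_8 − i·b_8)/2 = 1/32.

Final answer: 1/32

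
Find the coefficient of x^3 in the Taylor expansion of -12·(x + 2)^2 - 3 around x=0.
Expand to order 3: -12·(x + 2)^2 - 3 = -12·x^2 - 48·x - 51 + O(x^4).
The coefficient of x^3 is 0.

Final answer: 0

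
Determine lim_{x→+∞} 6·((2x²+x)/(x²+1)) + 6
Evaluate the dominant behaviour as x → +∞; each term tends to a finite value or vanishes.
Limit = 18.

Final answer: 18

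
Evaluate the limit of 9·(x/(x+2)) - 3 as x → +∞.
Evaluate the dominant behaviour as x → +∞; each term tends to a finite value or vanishes.
Limit = 6.

Final answer: 6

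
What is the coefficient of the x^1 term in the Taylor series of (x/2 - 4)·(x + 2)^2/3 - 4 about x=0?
Expand to order 1: (x/2 - 4)·(x + 2)^2/3 - 4 = -14·x/3 - 28/3 + O(x^2).
The coefficient of x^1 is -14/3.

Final answer: -14/3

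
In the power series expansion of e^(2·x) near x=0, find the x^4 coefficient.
Expand to order 4: e^(2·x) = 2·x^4/3 + 4·x^3/3 + 2·x^2 + 2·x + 1 + O(x^5).
The coefficient of x^4 is 2/3.

Final answer: 2/3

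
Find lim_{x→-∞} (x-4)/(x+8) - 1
Evaluate the dominant behaviour as x → -∞; each term tends to a finite value or vanishes.
Limit = 0.

Final answer: 0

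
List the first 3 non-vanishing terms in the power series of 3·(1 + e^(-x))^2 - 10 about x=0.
9·x^2 - 12·x + 2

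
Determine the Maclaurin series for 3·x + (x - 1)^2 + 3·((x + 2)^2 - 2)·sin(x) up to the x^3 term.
2·x^3 + 13·x^2 + 7·x + 1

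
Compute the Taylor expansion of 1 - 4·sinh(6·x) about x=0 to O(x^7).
-1296·x^5/5 - 144·x^3 - 24·x + 1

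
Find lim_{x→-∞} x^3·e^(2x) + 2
The product is a 0·∞ indeterminate form at x → -∞.
Rewrite the product as x^3 / e^(-2x) (an ∞/∞ form) and apply L'Hôpital, or use the standard hierarchy e^(2|x|) ≫ |x^3| as x → -∞.
The indeterminate product → 0, so the limit = 2.

Final answer: 2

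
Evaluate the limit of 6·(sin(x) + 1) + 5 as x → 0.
Direct substitution at x = 0 gives 11.

Final answer: 11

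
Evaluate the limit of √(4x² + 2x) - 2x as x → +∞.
As x → +∞: multiply by the conjugate to get (2x)/(√(4x²+2x)+2x); the denominator ~ 4x, so the limit is 2/4 = 1/2.
Limit = 1/2.

Final answer: 1/2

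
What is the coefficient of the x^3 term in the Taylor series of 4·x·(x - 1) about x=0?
Expand to order 3: 4·x·(x - 1) = 4·x^2 - 4·x + O(x^4).
The coefficient of x^3 is 0.

Final answer: 0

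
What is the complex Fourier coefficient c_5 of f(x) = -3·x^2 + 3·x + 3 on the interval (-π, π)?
Compute the real Fourier coefficients first: a_5 = 12/25, b_5 = 6/5.
Then c_5 = (a_5 − i·b_5)/2 = 6/25 - 3·i/5.

Final answer: 6/25 - 3·i/5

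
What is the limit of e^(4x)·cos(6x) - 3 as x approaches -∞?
Evaluate the dominant behaviour as x → -∞; each term tends to a finite value or vanishes.
Limit = -3.

Final answer: -3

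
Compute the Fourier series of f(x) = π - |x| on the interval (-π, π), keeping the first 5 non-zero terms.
4·cos(x)/π + 4·cos(3·x)/(9·π) + 4·cos(5·x)/(25·π) + 4·cos(7·x)/(49·π) + π/2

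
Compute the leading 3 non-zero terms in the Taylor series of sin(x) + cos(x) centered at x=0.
-x^2/2 + x + 1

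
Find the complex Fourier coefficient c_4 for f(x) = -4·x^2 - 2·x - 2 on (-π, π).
Compute the real Fourier coefficients first: a_4 = -1, b_4 = 1.
Then c_4 = (a_4 − i·b_4)/2 = -1/2 - i/2.

Final answer: -1/2 - i/2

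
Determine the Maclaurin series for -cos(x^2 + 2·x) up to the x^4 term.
-x^4/6 + 2·x^3 + 2·x^2 - 1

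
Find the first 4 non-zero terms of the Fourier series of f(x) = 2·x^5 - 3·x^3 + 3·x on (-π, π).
(-86·π^2 + 4·π^4 + 522)·sin(x) + (-2·π^4 - 45/2 + 13·π^2)·sin(2·x) + (-134·π^2/27 + 430/81 + 4·π^4/3)·sin(3·x) + (-π^4 - 81/32 + 11·π^2/4)·sin(4·x)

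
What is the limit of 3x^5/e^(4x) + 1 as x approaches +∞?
The quotient is an ∞/∞ indeterminate form as x → +∞.
The exponential denominator e^(4x) dominates the polynomial numerator (e^x ≫ x^5 as x → ∞), so the quotient → 0.
Adding the constant: 0 + 1 = 1. Limit = 1.

Final answer: 1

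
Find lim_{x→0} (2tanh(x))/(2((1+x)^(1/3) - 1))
Both numerator and denominator → 0 as x → 0; this is a 0/0 indeterminate form.
Expand each to leading order near x = 0: numerator ~ 2·x, denominator ~ 2·x/3.
The limit of the ratio is 3.

Final answer: 3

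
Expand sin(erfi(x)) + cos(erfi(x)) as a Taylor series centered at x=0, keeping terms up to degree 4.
x^4·(-4/(3·π) + 2/(3·π^2)) + x^3·(-4/(3·π^(3/2)) + 2/(3·√(π))) - 2·x^2/π + 2·x/√(π) + 1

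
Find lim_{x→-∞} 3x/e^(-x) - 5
The quotient is an ∞/∞ indeterminate form as x → -∞.
Compare growth rates of the dominant terms (exponentials ≫ polynomials ≫ logarithms), or apply L'Hôpital's rule; the quotient → 0.
Adding the constant: 0 - 5 = -5. Limit = -5.

Final answer: -5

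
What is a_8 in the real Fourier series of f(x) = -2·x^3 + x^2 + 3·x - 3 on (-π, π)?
a_8 = (1/π) ∫_{-π}^{π} f(x)·cos(8x) dx.
Evaluate the integral (use parity and integration by parts as needed): a_8 = 1/16.

Final answer: 1/16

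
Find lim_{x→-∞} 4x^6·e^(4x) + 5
The product is a 0·∞ indeterminate form at x → -∞.
Rewrite the product as 4x^6 / e^(-4x) (an ∞/∞ form) and apply L'Hôpital, or use the standard hierarchy e^(4|x|) ≫ |x^6| as x → -∞.
The indeterminate product → 0, so the limit = 5.

Final answer: 5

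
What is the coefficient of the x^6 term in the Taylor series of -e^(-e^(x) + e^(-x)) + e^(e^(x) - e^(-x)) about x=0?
Expand to order 6: -e^(-e^(x) + e^(-x)) + e^(e^(x) - e^(-x)) = 19·x^5/10 + 10·x^3/3 + 4·x + O(x^7).
The coefficient of x^6 is 0.

Final answer: 0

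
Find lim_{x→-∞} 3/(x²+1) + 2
Evaluate the dominant behaviour as x → -∞; each term tends to a finite value or vanishes.
Limit = 2.

Final answer: 2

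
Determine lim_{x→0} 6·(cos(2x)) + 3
Direct substitution at x = 0 gives 9.

Final answer: 9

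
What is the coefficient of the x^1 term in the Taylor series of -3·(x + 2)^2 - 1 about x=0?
Expand to order 1: -3·(x + 2)^2 - 1 = -12·x - 13 + O(x^2).
The coefficient of x^1 is -12.

Final answer: -12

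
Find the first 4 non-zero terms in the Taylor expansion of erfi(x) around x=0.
x^7/(21·√(π)) + x^5/(5·√(π)) + 2·x^3/(3·√(π)) + 2·x/√(π)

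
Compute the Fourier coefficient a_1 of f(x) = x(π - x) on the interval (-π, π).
a_1 = (1/π) ∫_{-π}^{π} f(x)·cos(1x) dx.
Evaluate the integral (use parity and integration by parts as needed): a_1 = 4.

Final answer: 4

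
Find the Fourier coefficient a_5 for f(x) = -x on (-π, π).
a_5 = (1/π) ∫_{-π}^{π} f(x)·cos(5x) dx.
Evaluate the integral (use parity and integration by parts as needed): a_5 = 0.

Final answer: 0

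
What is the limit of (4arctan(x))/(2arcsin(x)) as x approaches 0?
Both numerator and denominator → 0 as x → 0; this is a 0/0 indeterminate form.
Expand each to leading order near x = 0: numerator ~ 4·x, denominator ~ 2·x.
The limit of the ratio is 2.

Final answer: 2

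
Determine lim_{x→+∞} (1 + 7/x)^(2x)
As x → +∞: write (1 + 7/x)^(2x) = ((1 + 7/x)^x)^2 → (e^7)^2 = e^14.
Limit = e^(14).

Final answer: e^(14)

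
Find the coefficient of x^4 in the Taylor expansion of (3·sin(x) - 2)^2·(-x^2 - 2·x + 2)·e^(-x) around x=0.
Expand to order 4: (3·sin(x) - 2)^2·(-x^2 - 2·x + 2)·e^(-x) = 23·x^4/3 - 172·x^3/3 + 74·x^2 - 40·x + 8 + O(x^5).
The coefficient of x^4 is 23/3.

Final answer: 23/3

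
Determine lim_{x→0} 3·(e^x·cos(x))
Direct substitution at x = 0 gives 3.

Final answer: 3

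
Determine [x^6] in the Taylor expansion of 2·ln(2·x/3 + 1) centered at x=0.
Expand to order 6: 2·ln(2·x/3 + 1) = -64·x^6/2187 + 64·x^5/1215 - 8·x^4/81 + 16·x^3/81 - 4·x^2/9 + 4·x/3 + O(x^7).
The coefficient of x^6 is -64/2187.

Final answer: -64/2187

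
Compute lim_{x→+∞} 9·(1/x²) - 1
Evaluate the dominant behaviour as x → +∞; each term tends to a finite value or vanishes.
Limit = -1.

Final answer: -1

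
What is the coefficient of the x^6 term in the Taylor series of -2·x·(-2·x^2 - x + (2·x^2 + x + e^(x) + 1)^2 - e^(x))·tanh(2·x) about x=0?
Expand to order 6: -2·x·(-2·x^2 - x + (2·x^2 + x + e^(x) + 1)^2 - e^(x))·tanh(2·x) = 227·x^6/30 - 10·x^5 - 30·x^4 - 24·x^3 - 12·x^2 + O(x^7).
The coefficient of x^6 is 227/30.

Final answer: 227/30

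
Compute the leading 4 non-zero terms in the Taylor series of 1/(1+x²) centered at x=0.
-x^6 + x^4 - x^2 + 1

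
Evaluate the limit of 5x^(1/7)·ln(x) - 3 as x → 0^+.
The product is a 0·∞ indeterminate form at x → 0⁺.
Rewrite the product as 5·ln(x) / x^(-1/7) and apply L'Hôpital, or use the standard hierarchy x^(-1/7) ≫ |ln x| as x → 0⁺.
The indeterminate product → 0, so the limit = -3.

Final answer: -3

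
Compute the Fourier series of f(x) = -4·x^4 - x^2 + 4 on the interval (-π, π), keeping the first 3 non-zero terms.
(-188 + 32·π^2)·cos(x) + (11 - 8·π^2)·cos(2·x) - 4·π^4/5 - π^2/3 + 4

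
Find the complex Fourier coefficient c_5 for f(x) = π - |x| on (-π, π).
Compute the real Fourier coefficients first: a_5 = 4/(25·π), b_5 = 0.
Then c_5 = (a_5 − i·b_5)/2 = 2/(25·π).

Final answer: 2/(25·π)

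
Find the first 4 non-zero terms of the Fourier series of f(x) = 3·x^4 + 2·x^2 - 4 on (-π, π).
(136 - 24·π^2)·cos(x) + (-7 + 6·π^2)·cos(2·x) + (8/9 - 8·π^2/3)·cos(3·x) - 4 + 2·π^2/3 + 3·π^4/5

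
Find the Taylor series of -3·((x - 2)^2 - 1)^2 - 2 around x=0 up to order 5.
-3·x^4 + 24·x^3 - 66·x^2 + 72·x - 29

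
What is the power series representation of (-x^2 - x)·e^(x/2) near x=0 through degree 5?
-3·x^5/128 - 7·x^4/48 - 5·x^3/8 - 3·x^2/2 - x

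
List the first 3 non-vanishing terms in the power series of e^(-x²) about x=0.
x^4/2 - x^2 + 1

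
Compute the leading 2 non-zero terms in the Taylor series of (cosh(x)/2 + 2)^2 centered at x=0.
5·x^2/4 + 25/4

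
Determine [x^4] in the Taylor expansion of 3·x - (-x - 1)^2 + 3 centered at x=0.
Expand to order 4: 3·x - (-x - 1)^2 + 3 = -x^2 + x + 2 + O(x^5).
The coefficient of x^4 is 0.

Final answer: 0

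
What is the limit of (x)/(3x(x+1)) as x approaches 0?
Both numerator and denominator → 0 as x → 0; this is a 0/0 indeterminate form.
Expand each to leading order near x = 0: numerator ~ x, denominator ~ 3·x.
The limit of the ratio is 1/3.

Final answer: 1/3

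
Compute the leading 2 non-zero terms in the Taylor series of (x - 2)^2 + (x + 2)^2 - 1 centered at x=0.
2·x^2 + 7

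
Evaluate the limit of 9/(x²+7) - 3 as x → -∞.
Evaluate the dominant behaviour as x → -∞; each term tends to a finite value or vanishes.
Limit = -3.

Final answer: -3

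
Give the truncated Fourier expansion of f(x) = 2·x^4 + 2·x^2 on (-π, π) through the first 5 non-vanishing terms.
(88 - 16·π^2)·cos(x) + (-4 + 4·π^2)·cos(2·x) + (8/27 - 16·π^2/9)·cos(3·x) + (1/8 + π^2)·cos(4·x) + 2·π^2/3 + 2·π^4/5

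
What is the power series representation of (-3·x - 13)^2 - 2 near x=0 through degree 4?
9·x^2 + 78·x + 167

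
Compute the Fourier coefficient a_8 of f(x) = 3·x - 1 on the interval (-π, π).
a_8 = (1/π) ∫_{-π}^{π} f(x)·cos(8x) dx.
Evaluate the integral (use parity and integration by parts as needed): a_8 = 0.

Final answer: 0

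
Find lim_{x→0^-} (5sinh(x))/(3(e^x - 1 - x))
Both numerator and denominator → 0 as x → 0^-; this is a 0/0 indeterminate form.
Expand each to leading order near x = 0: numerator ~ 5·x, denominator ~ 3·x^2/2.
The limit of the ratio is -∞.

Final answer: -∞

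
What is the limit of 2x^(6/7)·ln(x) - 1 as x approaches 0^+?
The product is a 0·∞ indeterminate form at x → 0⁺.
Rewrite the product as 2·ln(x) / x^(-6/7) and apply L'Hôpital, or use the standard hierarchy x^(-6/7) ≫ |ln x| as x → 0⁺.
The indeterminate product → 0, so the limit = -1.

Final answer: -1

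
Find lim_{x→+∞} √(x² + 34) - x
This is an ∞ − ∞ indeterminate form.
Multiply and divide by the conjugate √(x²+34) + x; the x² terms cancel, leaving 34/(√(x²+34)+x) → 0.
Limit = 0.

Final answer: 0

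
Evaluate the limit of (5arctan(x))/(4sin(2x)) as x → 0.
Both numerator and denominator → 0 as x → 0; this is a 0/0 indeterminate form.
Expand each to leading order near x = 0: numerator ~ 5·x, denominator ~ 8·x.
The limit of the ratio is 5/8.

Final answer: 5/8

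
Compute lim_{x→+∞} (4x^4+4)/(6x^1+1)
This is an ∞/∞ indeterminate form as x → +∞.
Divide numerator and denominator by x^4 and let the lower-order terms vanish; the numerator's degree 4 exceeds the denominator's degree 1, so the quotient diverges.
Limit = ∞.

Final answer: ∞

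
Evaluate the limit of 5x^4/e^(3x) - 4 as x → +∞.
The quotient is an ∞/∞ indeterminate form as x → +∞.
The exponential denominator e^(3x) dominates the polynomial numerator (e^x ≫ x^4 as x → ∞), so the quotient → 0.
Adding the constant: 0 - 4 = -4. Limit = -4.

Final answer: -4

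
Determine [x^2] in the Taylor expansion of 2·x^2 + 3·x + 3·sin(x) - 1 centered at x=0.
Expand to order 2: 2·x^2 + 3·x + 3·sin(x) - 1 = 2·x^2 + 6·x - 1 + O(x^3).
The coefficient of x^2 is 2.

Final answer: 2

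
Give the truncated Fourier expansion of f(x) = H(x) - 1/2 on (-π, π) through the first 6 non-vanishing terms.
2·sin(x)/π + 2·sin(3·x)/(3·π) + 2·sin(5·x)/(5·π) + 2·sin(7·x)/(7·π) + 2·sin(9·x)/(9·π) + 2·sin(11·x)/(11·π)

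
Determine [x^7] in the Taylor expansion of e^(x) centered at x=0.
Expand to order 7: e^(x) = x^7/5040 + x^6/720 + x^5/120 + x^4/24 + x^3/6 + x^2/2 + x + 1 + O(x^8).
The coefficient of x^7 is 1/5040.

Final answer: 1/5040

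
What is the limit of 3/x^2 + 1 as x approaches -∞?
Evaluate the dominant behaviour as x → -∞; each term tends to a finite value or vanishes.
Limit = 1.

Final answer: 1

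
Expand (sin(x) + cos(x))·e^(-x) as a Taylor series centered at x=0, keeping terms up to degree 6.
x^6/90 - x^4/6 + 2·x^3/3 - x^2 + 1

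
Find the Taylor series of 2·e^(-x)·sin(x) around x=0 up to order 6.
x^6/45 - x^5/15 + 2·x^3/3 - 2·x^2 + 2·x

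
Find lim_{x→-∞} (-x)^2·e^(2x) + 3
The product is a 0·∞ indeterminate form at x → -∞.
Rewrite the product as (-x)^2 / e^(-2x) (an ∞/∞ form) and apply L'Hôpital, or use the standard hierarchy e^(2|x|) ≫ |(-x)^2| as x → -∞.
The indeterminate product → 0, so the limit = 3.

Final answer: 3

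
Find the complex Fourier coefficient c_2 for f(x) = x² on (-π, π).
Compute the real Fourier coefficients first: a_2 = 1, b_2 = 0.
Then c_2 = (a_2 − i·b_2)/2 = 1/2.

Final answer: 1/2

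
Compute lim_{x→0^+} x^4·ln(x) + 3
The product is a 0·∞ indeterminate form at x → 0⁺.
Rewrite the product as ln(x) / x^(-4) and apply L'Hôpital, or use the standard hierarchy x^(-4) ≫ |ln x| as x → 0⁺.
The indeterminate product → 0, so the limit = 3.

Final answer: 3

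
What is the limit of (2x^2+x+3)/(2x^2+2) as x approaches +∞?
This is an ∞/∞ indeterminate form as x → +∞.
Divide numerator and denominator by x^2 and let the lower-order terms vanish; the leading terms give 2/2 = 1.
Limit = 1.

Final answer: 1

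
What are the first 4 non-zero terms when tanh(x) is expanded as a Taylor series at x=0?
-17·x^7/315 + 2·x^5/15 - x^3/3 + x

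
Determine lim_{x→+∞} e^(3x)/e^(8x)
This is an ∞/∞ indeterminate form as x → +∞.
Rewrite e^(3x)/e^(8x) = e^((3−8)x) = e^(-5x); the exponent coefficient is -5 < 0 so e^(-5x) → 0.
Limit = 0.

Final answer: 0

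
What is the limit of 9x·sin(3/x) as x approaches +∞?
As x → +∞: let u = 3/x → 0⁺; then 9·x·sin(3/x) = 9·3·sin(u)/u → 9·3·1 = 27.
Limit = 27.

Final answer: 27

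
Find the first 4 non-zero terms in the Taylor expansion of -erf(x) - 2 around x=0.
-x^5/(5·√(π)) + 2·x^3/(3·√(π)) - 2·x/√(π) - 2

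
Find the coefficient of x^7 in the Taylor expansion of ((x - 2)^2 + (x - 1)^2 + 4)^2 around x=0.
Expand to order 7: ((x - 2)^2 + (x - 1)^2 + 4)^2 = 4·x^4 - 24·x^3 + 72·x^2 - 108·x + 81 + O(x^8).
The coefficient of x^7 is 0.

Final answer: 0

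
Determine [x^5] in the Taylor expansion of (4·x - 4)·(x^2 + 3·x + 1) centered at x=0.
Expand to order 5: (4·x - 4)·(x^2 + 3·x + 1) = 4·x^3 + 8·x^2 - 8·x - 4 + O(x^6).
The coefficient of x^5 is 0.

Final answer: 0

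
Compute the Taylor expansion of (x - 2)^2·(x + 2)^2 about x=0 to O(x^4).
16 - 8·x^2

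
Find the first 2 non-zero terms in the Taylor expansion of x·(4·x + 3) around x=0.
4·x^2 + 3·x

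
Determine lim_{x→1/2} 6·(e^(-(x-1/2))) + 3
Direct substitution at x = 1/2 gives 9.

Final answer: 9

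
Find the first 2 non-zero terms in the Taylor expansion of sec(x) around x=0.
x^2/2 + 1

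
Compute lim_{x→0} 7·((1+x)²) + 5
Direct substitution at x = 0 gives 12.

Final answer: 12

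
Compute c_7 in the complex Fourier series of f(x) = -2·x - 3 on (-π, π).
Compute the real Fourier coefficients first: a_7 = 0, b_7 = -4/7.
Then c_7 = (a_7 − i·b_7)/2 = 2·i/7.

Final answer: 2·i/7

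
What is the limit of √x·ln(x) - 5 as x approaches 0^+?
The product is a 0·∞ indeterminate form at x → 0⁺.
Rewrite the product as ln(x) / x^(-1/2) and apply L'Hôpital, or use the standard hierarchy x^(-1/2) ≫ |ln x| as x → 0⁺.
The indeterminate product → 0, so the limit = -5.

Final answer: -5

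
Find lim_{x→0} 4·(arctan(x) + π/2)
Direct substitution at x = 0 gives 2·π.

Final answer: 2·π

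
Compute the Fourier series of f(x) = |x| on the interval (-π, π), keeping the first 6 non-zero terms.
-4·cos(x)/π - 4·cos(3·x)/(9·π) - 4·cos(5·x)/(25·π) - 4·cos(7·x)/(49·π) - 4·cos(9·x)/(81·π) + π/2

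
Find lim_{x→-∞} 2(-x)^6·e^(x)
This is a 0·∞ indeterminate form at x → -∞.
Rewrite the product as 2(-x)^6 / e^(-x) (an ∞/∞ form) and apply L'Hôpital, or use the standard hierarchy e^(|x|) ≫ |(-x)^6| as x → -∞.
The indeterminate product → 0, so the limit = 0.

Final answer: 0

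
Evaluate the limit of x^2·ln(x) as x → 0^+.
This is a 0·∞ indeterminate form at x → 0⁺.
Rewrite the product as ln(x) / x^(-2) and apply L'Hôpital, or use the standard hierarchy x^(-2) ≫ |ln x| as x → 0⁺.
The indeterminate product → 0, so the limit = 0.

Final answer: 0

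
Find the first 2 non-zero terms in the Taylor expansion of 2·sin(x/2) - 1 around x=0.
x - 1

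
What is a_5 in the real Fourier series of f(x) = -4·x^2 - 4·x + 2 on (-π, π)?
a_5 = (1/π) ∫_{-π}^{π} f(x)·cos(5x) dx.
Evaluate the integral (use parity and integration by parts as needed): a_5 = 16/25.

Final answer: 16/25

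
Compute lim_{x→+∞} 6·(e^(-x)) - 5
Evaluate the dominant behaviour as x → +∞; each term tends to a finite value or vanishes.
Limit = -5.

Final answer: -5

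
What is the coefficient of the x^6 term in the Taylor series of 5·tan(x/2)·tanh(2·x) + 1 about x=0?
Expand to order 6: 5·tan(x/2)·tanh(2·x) + 1 = 731·x^6/72 - 25·x^4/4 + 5·x^2 + 1 + O(x^7).
The coefficient of x^6 is 731/72.

Final answer: 731/72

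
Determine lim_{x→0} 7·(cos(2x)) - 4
Direct substitution at x = 0 gives 3.

Final answer: 3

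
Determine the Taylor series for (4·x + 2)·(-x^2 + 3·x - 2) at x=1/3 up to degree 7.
-100/27 + 10·(x - 1/3)/3 + 6·(x - 1/3)^2 - 4·(x - 1/3)^3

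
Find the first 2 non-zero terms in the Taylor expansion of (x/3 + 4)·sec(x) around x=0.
x/3 + 4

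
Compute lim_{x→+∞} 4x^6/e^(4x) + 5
The quotient is an ∞/∞ indeterminate form as x → +∞.
The exponential denominator e^(4x) dominates the polynomial numerator (e^x ≫ x^6 as x → ∞), so the quotient → 0.
Adding the constant: 0 + 5 = 5. Limit = 5.

Final answer: 5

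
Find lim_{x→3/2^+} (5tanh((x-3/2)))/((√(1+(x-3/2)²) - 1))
Both numerator and denominator → 0 as x → 3/2^+; this is a 0/0 indeterminate form.
Expand each to leading order near x = 3/2: numerator ~ 5·(x - 3/2), denominator ~ (x - 3/2)^2/2.
The limit of the ratio is ∞.

Final answer: ∞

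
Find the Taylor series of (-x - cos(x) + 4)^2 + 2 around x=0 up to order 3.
-x^3 + 4·x^2 - 6·x + 11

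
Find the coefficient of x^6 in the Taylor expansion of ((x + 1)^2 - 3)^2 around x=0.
Expand to order 6: ((x + 1)^2 - 3)^2 = x^4 + 4·x^3 - 8·x + 4 + O(x^7).
The coefficient of x^6 is 0.

Final answer: 0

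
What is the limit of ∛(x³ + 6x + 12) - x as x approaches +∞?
This is an ∞ − ∞ indeterminate form.
Multiply by (A² + AB + B²)/(A² + AB + B²) where A = ∛(x³+6x + 12), B = x to use A³ − B³ = (A−B)(A²+AB+B²); the x³ terms cancel, leaving (6x + 12)/(A²+AB+B²) with denominator ~ 3x², so the limit is 0.
Limit = 0.

Final answer: 0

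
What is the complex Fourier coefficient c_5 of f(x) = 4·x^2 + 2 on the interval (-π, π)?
Compute the real Fourier coefficients first: a_5 = -16/25, b_5 = 0.
Then c_5 = (a_5 − i·b_5)/2 = -8/25.

Final answer: -8/25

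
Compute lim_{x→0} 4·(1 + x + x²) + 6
Direct substitution at x = 0 gives 10.

Final answer: 10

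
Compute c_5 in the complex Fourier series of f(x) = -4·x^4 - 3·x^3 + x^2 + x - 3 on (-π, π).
Compute the real Fourier coefficients first: a_5 = -292/625 + 32·π^2/25, b_5 = 86/125 - 6·π^2/5.
Then c_5 = (a_5 − i·b_5)/2 = -146/625 + 16·π^2/25 - 43·i/125 + 3·i·π^2/5.

Final answer: -146/625 + 16·π^2/25 - 43·i/125 + 3·i·π^2/5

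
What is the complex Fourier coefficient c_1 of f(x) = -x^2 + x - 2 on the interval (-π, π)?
Compute the real Fourier coefficients first: a_1 = 4, b_1 = 2.
Then c_1 = (a_1 − i·b_1)/2 = 2 - i.

Final answer: 2 - i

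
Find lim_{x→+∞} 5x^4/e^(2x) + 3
The quotient is an ∞/∞ indeterminate form as x → +∞.
The exponential denominator e^(2x) dominates the polynomial numerator (e^x ≫ x^4 as x → ∞), so the quotient → 0.
Adding the constant: 0 + 3 = 3. Limit = 3.

Final answer: 3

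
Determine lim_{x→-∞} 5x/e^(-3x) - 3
The quotient is an ∞/∞ indeterminate form as x → -∞.
Compare growth rates of the dominant terms (exponentials ≫ polynomials ≫ logarithms), or apply L'Hôpital's rule; the quotient → 0.
Adding the constant: 0 - 3 = -3. Limit = -3.

Final answer: -3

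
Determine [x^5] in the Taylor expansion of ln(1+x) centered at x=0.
Expand to order 5: ln(1+x) = x^5/5 - x^4/4 + x^3/3 - x^2/2 + x + O(x^6).
The coefficient of x^5 is 1/5.

Final answer: 1/5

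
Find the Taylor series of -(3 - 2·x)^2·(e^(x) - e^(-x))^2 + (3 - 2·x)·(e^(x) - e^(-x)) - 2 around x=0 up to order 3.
49·x^3 - 40·x^2 + 6·x - 2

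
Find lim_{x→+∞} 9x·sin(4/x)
As x → +∞: let u = 4/x → 0⁺; then 9·x·sin(4/x) = 9·4·sin(u)/u → 9·4·1 = 36.
Limit = 36.

Final answer: 36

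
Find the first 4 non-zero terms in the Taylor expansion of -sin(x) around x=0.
x^7/5040 - x^5/120 + x^3/6 - x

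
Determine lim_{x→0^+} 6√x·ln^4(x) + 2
The product is a 0·∞ indeterminate form at x → 0⁺.
Rewrite the product as 6·ln^4(x) / x^(-1/2) and apply L'Hôpital, or use the standard hierarchy x^(-1/2) ≫ |ln x|^4 as x → 0⁺.
The indeterminate product → 0, so the limit = 2.

Final answer: 2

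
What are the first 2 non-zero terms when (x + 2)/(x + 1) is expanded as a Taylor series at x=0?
2 - x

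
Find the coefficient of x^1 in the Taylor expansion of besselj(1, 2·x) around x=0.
Expand to order 1: besselj(1, 2·x) = x + O(x^2).
The coefficient of x^1 is 1.

Final answer: 1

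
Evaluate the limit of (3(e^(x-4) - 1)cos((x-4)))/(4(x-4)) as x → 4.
Both numerator and denominator → 0 as x → 4; this is a 0/0 indeterminate form.
Expand each to leading order near x = 4: numerator ~ 3·(x - 4), denominator ~ 4·(x - 4).
The limit of the ratio is 3/4.

Final answer: 3/4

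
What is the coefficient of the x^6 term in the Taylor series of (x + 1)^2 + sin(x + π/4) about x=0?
Expand to order 6: (x + 1)^2 + sin(x + π/4) = -√(2)·x^6/1440 + √(2)·x^5/240 + √(2)·x^4/48 - √(2)·x^3/12 + x^2·(1 - √(2)/4) + x·(√(2)/2 + 2) + √(2)/2 + 1 + O(x^7).
The coefficient of x^6 is -√(2)/1440.

Final answer: -√(2)/1440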